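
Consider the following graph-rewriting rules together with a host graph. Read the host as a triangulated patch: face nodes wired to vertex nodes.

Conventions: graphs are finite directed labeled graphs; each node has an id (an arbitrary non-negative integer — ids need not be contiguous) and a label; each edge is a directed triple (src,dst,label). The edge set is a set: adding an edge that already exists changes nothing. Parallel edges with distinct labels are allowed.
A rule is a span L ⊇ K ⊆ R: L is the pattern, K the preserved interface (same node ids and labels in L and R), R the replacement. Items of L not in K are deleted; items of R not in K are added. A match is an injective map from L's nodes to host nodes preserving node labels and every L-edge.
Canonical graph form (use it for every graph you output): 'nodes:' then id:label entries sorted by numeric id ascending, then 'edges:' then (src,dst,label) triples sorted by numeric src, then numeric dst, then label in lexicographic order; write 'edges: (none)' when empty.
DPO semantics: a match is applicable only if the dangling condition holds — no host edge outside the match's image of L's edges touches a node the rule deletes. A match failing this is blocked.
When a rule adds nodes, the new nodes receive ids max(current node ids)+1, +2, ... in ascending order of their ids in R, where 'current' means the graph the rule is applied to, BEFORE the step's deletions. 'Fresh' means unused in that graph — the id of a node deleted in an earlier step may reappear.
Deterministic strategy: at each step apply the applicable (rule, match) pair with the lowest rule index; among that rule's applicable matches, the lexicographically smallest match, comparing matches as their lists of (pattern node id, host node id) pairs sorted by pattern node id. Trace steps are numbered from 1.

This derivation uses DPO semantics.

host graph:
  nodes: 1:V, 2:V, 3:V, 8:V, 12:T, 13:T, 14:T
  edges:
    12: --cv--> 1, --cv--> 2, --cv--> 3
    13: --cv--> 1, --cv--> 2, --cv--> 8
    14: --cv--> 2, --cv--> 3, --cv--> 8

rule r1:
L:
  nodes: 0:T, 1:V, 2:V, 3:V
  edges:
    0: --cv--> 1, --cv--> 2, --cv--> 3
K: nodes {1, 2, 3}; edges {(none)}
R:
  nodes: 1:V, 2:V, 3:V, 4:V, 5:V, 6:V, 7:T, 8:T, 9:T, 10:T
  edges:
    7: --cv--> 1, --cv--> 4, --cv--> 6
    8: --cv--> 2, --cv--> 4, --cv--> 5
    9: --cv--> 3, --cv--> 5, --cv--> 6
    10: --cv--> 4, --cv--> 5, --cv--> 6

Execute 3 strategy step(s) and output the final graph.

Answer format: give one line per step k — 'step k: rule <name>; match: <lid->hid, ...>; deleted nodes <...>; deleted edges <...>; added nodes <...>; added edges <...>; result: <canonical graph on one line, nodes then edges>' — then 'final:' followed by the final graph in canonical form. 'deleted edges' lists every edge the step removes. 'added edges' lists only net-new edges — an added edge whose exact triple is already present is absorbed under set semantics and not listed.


step 1: rule r1; match: 0->12, 1->1, 2->2, 3->3; deleted nodes 12; deleted edges (12,1,cv); (12,2,cv); (12,3,cv); added nodes 15, 16, 17, 18, 19, 20, 21; added edges (18,1,cv); (18,15,cv); (18,17,cv); (19,2,cv); (19,15,cv); (19,16,cv); (20,3,cv); (20,16,cv); (20,17,cv); (21,15,cv); (21,16,cv); (21,17,cv); result: nodes: 1:V, 2:V, 3:V, 8:V, 13:T, 14:T, 15:V, 16:V, 17:V, 18:T, 19:T, 20:T, 21:T edges: (13,1,cv); (13,2,cv); (13,8,cv); (14,2,cv); (14,3,cv); (14,8,cv); (18,1,cv); (18,15,cv); (18,17,cv); (19,2,cv); (19,15,cv); (19,16,cv); (20,3,cv); (20,16,cv); (20,17,cv); (21,15,cv); (21,16,cv); (21,17,cv)
step 2: rule r1; match: 0->13, 1->1, 2->2, 3->8; deleted nodes 13; deleted edges (13,1,cv); (13,2,cv); (13,8,cv); added nodes 22, 23, 24, 25, 26, 27, 28; added edges (25,1,cv); (25,22,cv); (25,24,cv); (26,2,cv); (26,22,cv); (26,23,cv); (27,8,cv); (27,23,cv); (27,24,cv); (28,22,cv); (28,23,cv); (28,24,cv); result: nodes: 1:V, 2:V, 3:V, 8:V, 14:T, 15:V, 16:V, 17:V, 18:T, 19:T, 20:T, 21:T, 22:V, 23:V, 24:V, 25:T, 26:T, 27:T, 28:T edges: (14,2,cv); (14,3,cv); (14,8,cv); (18,1,cv); (18,15,cv); (18,17,cv); (19,2,cv); (19,15,cv); (19,16,cv); (20,3,cv); (20,16,cv); (20,17,cv); (21,15,cv); (21,16,cv); (21,17,cv); (25,1,cv); (25,22,cv); (25,24,cv); (26,2,cv); (26,22,cv); (26,23,cv); (27,8,cv); (27,23,cv); (27,24,cv); (28,22,cv); (28,23,cv); (28,24,cv)
step 3: rule r1; match: 0->14, 1->2, 2->3, 3->8; deleted nodes 14; deleted edges (14,2,cv); (14,3,cv); (14,8,cv); added nodes 29, 30, 31, 32, 33, 34, 35; added edges (32,2,cv); (32,29,cv); (32,31,cv); (33,3,cv); (33,29,cv); (33,30,cv); (34,8,cv); (34,30,cv); (34,31,cv); (35,29,cv); (35,30,cv); (35,31,cv); result: nodes: 1:V, 2:V, 3:V, 8:V, 15:V, 16:V, 17:V, 18:T, 19:T, 20:T, 21:T, 22:V, 23:V, 24:V, 25:T, 26:T, 27:T, 28:T, 29:V, 30:V, 31:V, 32:T, 33:T, 34:T, 35:T edges: (18,1,cv); (18,15,cv); (18,17,cv); (19,2,cv); (19,15,cv); (19,16,cv); (20,3,cv); (20,16,cv); (20,17,cv); (21,15,cv); (21,16,cv); (21,17,cv); (25,1,cv); (25,22,cv); (25,24,cv); (26,2,cv); (26,22,cv); (26,23,cv); (27,8,cv); (27,23,cv); (27,24,cv); (28,22,cv); (28,23,cv); (28,24,cv); (32,2,cv); (32,29,cv); (32,31,cv); (33,3,cv); (33,29,cv); (33,30,cv); (34,8,cv); (34,30,cv); (34,31,cv); (35,29,cv); (35,30,cv); (35,31,cv)
final:
nodes: 1:V, 2:V, 3:V, 8:V, 15:V, 16:V, 17:V, 18:T, 19:T, 20:T, 21:T, 22:V, 23:V, 24:V, 25:T, 26:T, 27:T, 28:T, 29:V, 30:V, 31:V, 32:T, 33:T, 34:T, 35:T
edges: (18,1,cv); (18,15,cv); (18,17,cv); (19,2,cv); (19,15,cv); (19,16,cv); (20,3,cv); (20,16,cv); (20,17,cv); (21,15,cv); (21,16,cv); (21,17,cv); (25,1,cv); (25,22,cv); (25,24,cv); (26,2,cv); (26,22,cv); (26,23,cv); (27,8,cv); (27,23,cv); (27,24,cv); (28,22,cv); (28,23,cv); (28,24,cv); (32,2,cv); (32,29,cv); (32,31,cv); (33,3,cv); (33,29,cv); (33,30,cv); (34,8,cv); (34,30,cv); (34,31,cv); (35,29,cv); (35,30,cv); (35,31,cv)


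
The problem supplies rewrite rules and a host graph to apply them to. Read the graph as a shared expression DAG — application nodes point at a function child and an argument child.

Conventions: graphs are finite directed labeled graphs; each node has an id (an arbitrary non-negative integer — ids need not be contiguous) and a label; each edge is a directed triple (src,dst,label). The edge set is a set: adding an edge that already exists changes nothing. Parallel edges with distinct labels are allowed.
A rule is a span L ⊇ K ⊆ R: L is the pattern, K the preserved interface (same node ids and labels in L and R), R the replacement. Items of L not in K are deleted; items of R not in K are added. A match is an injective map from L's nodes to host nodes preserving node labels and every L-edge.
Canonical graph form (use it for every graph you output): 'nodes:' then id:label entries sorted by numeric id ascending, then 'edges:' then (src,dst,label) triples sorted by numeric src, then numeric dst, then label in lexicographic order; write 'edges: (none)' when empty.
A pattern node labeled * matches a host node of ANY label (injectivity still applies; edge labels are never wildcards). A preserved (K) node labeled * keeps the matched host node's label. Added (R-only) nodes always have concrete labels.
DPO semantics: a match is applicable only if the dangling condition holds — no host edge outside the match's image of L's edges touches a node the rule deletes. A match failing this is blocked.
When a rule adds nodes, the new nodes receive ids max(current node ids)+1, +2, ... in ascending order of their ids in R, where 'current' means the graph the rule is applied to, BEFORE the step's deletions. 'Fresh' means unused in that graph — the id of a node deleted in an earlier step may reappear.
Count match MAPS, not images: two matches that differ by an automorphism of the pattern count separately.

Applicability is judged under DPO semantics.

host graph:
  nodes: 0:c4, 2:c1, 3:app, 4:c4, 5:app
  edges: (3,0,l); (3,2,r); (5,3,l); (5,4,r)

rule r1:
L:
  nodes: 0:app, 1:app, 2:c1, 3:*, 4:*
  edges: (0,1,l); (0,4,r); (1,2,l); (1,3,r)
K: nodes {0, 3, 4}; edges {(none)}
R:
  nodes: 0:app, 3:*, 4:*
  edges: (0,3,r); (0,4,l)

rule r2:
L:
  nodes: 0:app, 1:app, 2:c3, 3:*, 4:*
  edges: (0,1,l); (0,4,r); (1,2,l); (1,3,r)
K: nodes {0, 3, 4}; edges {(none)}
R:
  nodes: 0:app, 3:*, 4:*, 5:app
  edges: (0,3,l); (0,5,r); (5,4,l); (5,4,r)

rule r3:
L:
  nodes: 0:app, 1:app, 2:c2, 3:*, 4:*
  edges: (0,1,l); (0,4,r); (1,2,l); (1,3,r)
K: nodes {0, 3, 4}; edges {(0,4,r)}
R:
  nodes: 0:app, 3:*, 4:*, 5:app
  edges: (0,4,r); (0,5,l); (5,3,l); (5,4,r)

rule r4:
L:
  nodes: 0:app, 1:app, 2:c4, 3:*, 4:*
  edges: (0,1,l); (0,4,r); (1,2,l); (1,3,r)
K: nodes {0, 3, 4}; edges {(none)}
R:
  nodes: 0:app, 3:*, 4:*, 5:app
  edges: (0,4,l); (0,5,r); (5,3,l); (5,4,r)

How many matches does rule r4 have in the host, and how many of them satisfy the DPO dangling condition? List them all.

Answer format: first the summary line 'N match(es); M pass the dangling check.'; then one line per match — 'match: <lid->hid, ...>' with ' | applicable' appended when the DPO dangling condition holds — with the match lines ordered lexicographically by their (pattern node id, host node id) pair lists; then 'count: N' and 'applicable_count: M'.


1 match(es); 1 pass the dangling check.
match: 0->5, 1->3, 2->0, 3->2, 4->4 | applicable
count: 1
applicable_count: 1


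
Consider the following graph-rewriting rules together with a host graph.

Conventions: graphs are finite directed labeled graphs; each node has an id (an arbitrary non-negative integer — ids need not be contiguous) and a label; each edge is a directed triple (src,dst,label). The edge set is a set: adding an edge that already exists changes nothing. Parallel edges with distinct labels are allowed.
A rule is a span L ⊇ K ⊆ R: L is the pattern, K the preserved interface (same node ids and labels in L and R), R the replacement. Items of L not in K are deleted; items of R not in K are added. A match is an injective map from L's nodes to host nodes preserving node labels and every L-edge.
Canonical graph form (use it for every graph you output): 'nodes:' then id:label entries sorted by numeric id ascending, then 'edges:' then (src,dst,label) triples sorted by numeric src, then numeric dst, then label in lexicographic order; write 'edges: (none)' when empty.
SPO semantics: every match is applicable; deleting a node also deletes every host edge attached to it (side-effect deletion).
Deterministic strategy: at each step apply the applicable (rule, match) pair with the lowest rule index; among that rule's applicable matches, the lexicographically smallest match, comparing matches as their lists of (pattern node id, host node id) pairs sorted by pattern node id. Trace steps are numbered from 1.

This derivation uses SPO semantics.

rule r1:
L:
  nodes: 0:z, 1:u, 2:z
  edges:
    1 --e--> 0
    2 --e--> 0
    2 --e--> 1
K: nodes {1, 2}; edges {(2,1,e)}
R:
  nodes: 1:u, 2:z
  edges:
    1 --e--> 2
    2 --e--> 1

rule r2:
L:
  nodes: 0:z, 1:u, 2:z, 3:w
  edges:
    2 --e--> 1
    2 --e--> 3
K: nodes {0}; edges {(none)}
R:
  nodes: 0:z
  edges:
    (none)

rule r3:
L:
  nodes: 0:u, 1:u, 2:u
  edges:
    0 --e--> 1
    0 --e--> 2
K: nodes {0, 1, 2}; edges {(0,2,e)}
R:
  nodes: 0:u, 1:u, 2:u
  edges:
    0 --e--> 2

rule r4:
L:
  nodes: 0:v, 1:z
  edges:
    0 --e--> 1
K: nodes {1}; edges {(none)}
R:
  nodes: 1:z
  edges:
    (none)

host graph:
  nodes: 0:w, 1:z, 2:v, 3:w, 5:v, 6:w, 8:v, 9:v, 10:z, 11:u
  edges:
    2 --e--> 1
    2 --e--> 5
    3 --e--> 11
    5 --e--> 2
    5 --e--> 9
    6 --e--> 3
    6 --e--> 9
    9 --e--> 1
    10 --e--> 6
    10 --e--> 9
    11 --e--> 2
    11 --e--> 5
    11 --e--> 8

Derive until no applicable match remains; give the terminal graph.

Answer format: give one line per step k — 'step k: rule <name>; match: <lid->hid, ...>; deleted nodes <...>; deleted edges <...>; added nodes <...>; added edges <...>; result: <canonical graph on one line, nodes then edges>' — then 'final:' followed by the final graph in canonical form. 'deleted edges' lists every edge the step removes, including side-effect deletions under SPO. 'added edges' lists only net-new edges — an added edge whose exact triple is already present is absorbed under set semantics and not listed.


step 1: rule r4; match: 0->2, 1->1; deleted nodes 2; deleted edges (2,1,e); (2,5,e); (5,2,e); (11,2,e); added nodes (none); added edges (none); result: nodes: 0:w, 1:z, 3:w, 5:v, 6:w, 8:v, 9:v, 10:z, 11:u edges: (3,11,e); (5,9,e); (6,3,e); (6,9,e); (9,1,e); (10,6,e); (10,9,e); (11,5,e); (11,8,e)
step 2: rule r4; match: 0->9, 1->1; deleted nodes 9; deleted edges (5,9,e); (6,9,e); (9,1,e); (10,9,e); added nodes (none); added edges (none); result: nodes: 0:w, 1:z, 3:w, 5:v, 6:w, 8:v, 10:z, 11:u edges: (3,11,e); (6,3,e); (10,6,e); (11,5,e); (11,8,e)
final:
nodes: 0:w, 1:z, 3:w, 5:v, 6:w, 8:v, 10:z, 11:u
edges: (3,11,e); (6,3,e); (10,6,e); (11,5,e); (11,8,e)


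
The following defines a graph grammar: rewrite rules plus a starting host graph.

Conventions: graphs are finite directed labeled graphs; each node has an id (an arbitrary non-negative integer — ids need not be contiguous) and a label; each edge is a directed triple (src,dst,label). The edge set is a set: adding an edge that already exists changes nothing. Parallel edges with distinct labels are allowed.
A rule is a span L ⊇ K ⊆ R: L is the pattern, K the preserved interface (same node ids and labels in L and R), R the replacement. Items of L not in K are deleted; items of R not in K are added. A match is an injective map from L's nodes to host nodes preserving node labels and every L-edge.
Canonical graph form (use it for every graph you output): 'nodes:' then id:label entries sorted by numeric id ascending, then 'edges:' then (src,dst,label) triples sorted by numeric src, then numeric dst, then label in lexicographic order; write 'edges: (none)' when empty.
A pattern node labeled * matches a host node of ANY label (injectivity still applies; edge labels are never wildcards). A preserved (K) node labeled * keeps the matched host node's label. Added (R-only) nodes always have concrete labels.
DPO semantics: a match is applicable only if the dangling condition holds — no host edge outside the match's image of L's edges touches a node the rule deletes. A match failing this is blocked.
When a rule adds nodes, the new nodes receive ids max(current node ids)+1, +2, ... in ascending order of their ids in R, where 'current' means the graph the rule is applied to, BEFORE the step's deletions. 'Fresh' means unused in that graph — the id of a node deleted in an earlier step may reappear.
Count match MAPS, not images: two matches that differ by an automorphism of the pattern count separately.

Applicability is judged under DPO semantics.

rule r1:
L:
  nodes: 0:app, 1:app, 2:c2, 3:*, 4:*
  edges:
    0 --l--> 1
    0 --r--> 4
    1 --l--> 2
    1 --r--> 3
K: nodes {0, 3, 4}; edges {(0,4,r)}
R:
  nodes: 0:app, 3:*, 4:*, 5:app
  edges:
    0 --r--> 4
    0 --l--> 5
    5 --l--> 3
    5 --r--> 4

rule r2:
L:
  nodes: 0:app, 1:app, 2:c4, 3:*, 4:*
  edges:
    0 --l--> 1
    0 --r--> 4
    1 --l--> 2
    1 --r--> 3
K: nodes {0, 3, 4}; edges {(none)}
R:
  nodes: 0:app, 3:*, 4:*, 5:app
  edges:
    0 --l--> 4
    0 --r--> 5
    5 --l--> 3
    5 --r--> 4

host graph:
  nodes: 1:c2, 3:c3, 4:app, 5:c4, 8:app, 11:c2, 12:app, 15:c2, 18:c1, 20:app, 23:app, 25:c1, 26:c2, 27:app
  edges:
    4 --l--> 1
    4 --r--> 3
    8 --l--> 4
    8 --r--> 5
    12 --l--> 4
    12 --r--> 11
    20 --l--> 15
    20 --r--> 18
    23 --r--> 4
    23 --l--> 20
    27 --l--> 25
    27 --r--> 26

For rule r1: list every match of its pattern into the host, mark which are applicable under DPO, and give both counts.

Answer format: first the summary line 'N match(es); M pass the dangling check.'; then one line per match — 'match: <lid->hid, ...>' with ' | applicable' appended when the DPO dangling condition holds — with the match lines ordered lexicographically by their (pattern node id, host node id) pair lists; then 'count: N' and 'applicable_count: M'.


3 match(es); 1 pass the dangling check.
match: 0->8, 1->4, 2->1, 3->3, 4->5
match: 0->12, 1->4, 2->1, 3->3, 4->11
match: 0->23, 1->20, 2->15, 3->18, 4->4 | applicable
count: 3
applicable_count: 1


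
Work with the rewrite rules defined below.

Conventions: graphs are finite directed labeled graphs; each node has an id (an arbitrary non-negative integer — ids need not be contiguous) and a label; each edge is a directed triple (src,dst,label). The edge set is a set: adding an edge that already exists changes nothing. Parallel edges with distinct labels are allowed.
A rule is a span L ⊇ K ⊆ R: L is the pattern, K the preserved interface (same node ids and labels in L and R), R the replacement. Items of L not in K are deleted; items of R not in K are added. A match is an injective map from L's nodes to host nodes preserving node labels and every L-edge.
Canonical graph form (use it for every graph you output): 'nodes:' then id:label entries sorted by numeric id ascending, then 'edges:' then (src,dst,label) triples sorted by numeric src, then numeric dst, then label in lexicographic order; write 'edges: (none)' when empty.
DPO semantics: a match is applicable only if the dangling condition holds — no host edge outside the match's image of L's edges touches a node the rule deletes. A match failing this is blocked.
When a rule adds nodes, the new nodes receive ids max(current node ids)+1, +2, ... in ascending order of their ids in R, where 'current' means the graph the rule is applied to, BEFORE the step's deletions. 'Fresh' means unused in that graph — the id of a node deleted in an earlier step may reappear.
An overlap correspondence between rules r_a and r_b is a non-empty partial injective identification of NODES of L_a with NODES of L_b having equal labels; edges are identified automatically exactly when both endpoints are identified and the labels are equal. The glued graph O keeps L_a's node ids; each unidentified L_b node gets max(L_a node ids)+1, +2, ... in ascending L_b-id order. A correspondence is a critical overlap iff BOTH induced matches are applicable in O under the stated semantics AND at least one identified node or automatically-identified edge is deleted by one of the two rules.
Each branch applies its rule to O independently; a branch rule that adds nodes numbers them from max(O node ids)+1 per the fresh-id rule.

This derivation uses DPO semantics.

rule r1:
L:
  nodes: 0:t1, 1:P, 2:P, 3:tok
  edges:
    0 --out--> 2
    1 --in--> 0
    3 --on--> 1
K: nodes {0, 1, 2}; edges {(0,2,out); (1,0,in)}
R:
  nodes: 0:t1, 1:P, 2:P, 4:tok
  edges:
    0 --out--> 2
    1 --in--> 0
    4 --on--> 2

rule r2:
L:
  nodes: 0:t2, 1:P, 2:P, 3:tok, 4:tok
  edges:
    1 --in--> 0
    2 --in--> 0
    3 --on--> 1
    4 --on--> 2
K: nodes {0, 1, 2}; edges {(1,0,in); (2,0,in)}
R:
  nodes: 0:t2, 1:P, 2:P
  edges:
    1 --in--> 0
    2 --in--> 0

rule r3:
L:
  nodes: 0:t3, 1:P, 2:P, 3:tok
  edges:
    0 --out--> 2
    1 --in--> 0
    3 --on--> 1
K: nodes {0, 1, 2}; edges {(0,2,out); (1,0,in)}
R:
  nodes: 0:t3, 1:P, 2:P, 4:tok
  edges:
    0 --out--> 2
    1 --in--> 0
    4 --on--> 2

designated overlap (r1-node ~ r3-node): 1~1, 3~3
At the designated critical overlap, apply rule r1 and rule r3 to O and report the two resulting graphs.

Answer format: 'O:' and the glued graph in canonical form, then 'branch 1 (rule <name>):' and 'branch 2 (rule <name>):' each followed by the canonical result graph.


O:
nodes: 0:t1, 1:P, 2:P, 3:tok, 4:t3, 5:P
edges: (0,2,out); (1,0,in); (1,4,in); (3,1,on); (4,5,out)
branch 1 (rule r1):
nodes: 0:t1, 1:P, 2:P, 4:t3, 5:P, 6:tok
edges: (0,2,out); (1,0,in); (1,4,in); (4,5,out); (6,2,on)
branch 2 (rule r3):
nodes: 0:t1, 1:P, 2:P, 4:t3, 5:P, 6:tok
edges: (0,2,out); (1,0,in); (1,4,in); (4,5,out); (6,5,on)


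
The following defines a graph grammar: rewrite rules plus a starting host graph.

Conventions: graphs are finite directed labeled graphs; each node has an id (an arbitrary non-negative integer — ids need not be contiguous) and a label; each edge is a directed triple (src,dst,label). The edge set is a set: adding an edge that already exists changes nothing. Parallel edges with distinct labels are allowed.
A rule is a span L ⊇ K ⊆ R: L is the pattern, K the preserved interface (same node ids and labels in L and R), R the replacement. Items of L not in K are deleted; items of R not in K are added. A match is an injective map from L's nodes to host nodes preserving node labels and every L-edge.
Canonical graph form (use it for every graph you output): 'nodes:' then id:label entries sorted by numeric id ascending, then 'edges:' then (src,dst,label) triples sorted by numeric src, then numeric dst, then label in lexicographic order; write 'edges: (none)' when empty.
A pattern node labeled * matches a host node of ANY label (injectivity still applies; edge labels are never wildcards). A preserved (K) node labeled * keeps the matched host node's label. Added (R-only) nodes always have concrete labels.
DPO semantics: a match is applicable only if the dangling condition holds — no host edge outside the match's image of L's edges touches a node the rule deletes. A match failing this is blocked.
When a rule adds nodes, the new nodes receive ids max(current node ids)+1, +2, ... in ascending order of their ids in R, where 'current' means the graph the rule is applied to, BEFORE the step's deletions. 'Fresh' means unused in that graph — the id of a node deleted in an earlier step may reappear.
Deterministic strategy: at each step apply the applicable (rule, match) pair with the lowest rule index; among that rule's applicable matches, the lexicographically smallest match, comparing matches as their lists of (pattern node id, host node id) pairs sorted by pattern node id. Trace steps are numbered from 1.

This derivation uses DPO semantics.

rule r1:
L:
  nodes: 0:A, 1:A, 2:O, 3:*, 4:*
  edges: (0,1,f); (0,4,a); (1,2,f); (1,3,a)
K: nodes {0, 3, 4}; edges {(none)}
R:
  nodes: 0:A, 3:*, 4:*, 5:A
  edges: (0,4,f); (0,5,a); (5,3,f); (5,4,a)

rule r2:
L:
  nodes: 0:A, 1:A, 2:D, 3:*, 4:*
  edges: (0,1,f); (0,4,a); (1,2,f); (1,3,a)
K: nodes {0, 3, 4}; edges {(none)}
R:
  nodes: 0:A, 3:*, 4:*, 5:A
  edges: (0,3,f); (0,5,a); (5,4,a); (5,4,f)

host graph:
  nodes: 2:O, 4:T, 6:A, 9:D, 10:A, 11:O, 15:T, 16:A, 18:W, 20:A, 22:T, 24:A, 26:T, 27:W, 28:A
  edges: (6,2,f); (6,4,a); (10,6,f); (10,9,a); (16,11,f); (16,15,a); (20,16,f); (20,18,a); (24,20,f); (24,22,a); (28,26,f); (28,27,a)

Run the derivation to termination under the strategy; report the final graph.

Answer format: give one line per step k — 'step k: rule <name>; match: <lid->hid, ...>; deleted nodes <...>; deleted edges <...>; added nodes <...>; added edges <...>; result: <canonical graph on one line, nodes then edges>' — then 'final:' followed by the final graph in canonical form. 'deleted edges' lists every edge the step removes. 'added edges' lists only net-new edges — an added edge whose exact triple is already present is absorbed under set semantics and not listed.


step 1: rule r1; match: 0->10, 1->6, 2->2, 3->4, 4->9; deleted nodes 2, 6; deleted edges (6,2,f); (6,4,a); (10,6,f); (10,9,a); added nodes 29; added edges (10,9,f); (10,29,a); (29,4,f); (29,9,a); result: nodes: 4:T, 9:D, 10:A, 11:O, 15:T, 16:A, 18:W, 20:A, 22:T, 24:A, 26:T, 27:W, 28:A, 29:A edges: (10,9,f); (10,29,a); (16,11,f); (16,15,a); (20,16,f); (20,18,a); (24,20,f); (24,22,a); (28,26,f); (28,27,a); (29,4,f); (29,9,a)
step 2: rule r1; match: 0->20, 1->16, 2->11, 3->15, 4->18; deleted nodes 11, 16; deleted edges (16,11,f); (16,15,a); (20,16,f); (20,18,a); added nodes 30; added edges (20,18,f); (20,30,a); (30,15,f); (30,18,a); result: nodes: 4:T, 9:D, 10:A, 15:T, 18:W, 20:A, 22:T, 24:A, 26:T, 27:W, 28:A, 29:A, 30:A edges: (10,9,f); (10,29,a); (20,18,f); (20,30,a); (24,20,f); (24,22,a); (28,26,f); (28,27,a); (29,4,f); (29,9,a); (30,15,f); (30,18,a)
final:
nodes: 4:T, 9:D, 10:A, 15:T, 18:W, 20:A, 22:T, 24:A, 26:T, 27:W, 28:A, 29:A, 30:A
edges: (10,9,f); (10,29,a); (20,18,f); (20,30,a); (24,20,f); (24,22,a); (28,26,f); (28,27,a); (29,4,f); (29,9,a); (30,15,f); (30,18,a)


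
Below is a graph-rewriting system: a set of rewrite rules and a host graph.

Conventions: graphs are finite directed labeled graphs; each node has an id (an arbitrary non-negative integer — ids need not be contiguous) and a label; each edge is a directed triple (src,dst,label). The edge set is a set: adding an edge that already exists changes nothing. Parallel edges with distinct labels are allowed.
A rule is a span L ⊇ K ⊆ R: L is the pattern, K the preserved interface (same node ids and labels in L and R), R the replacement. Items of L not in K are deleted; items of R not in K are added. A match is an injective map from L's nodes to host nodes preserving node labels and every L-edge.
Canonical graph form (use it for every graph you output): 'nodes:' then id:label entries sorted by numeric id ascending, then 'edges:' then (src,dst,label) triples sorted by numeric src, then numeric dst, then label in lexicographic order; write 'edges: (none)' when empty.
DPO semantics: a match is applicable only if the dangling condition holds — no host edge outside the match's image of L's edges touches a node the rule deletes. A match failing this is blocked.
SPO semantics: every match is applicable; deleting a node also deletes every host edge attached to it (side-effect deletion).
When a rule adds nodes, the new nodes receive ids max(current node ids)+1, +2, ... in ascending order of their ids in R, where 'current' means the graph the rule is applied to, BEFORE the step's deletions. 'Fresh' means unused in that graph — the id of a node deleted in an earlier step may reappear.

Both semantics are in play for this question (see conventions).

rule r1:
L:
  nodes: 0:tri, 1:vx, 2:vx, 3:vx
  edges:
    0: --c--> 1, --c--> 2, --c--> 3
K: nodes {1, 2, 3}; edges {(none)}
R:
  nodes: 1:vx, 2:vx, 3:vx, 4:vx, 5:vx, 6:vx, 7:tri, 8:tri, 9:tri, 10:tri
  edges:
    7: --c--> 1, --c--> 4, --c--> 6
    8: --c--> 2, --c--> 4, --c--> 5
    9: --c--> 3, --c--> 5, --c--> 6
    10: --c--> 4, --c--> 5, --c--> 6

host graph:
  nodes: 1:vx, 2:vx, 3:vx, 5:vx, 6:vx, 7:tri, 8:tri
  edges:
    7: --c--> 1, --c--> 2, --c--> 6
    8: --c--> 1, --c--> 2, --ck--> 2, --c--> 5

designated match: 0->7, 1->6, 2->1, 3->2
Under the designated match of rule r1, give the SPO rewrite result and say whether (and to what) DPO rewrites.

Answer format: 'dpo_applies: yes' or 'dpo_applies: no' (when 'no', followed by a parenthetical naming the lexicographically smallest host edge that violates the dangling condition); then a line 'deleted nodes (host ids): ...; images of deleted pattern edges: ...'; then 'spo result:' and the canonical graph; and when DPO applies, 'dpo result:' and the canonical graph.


dpo_applies: yes
deleted nodes (host ids): 7; images of deleted pattern edges: (7,1,c); (7,2,c); (7,6,c)
spo result:
nodes: 1:vx, 2:vx, 3:vx, 5:vx, 6:vx, 8:tri, 9:vx, 10:vx, 11:vx, 12:tri, 13:tri, 14:tri, 15:tri
edges: (8,1,c); (8,2,c); (8,2,ck); (8,5,c); (12,6,c); (12,9,c); (12,11,c); (13,1,c); (13,9,c); (13,10,c); (14,2,c); (14,10,c); (14,11,c); (15,9,c); (15,10,c); (15,11,c)
dpo result:
nodes: 1:vx, 2:vx, 3:vx, 5:vx, 6:vx, 8:tri, 9:vx, 10:vx, 11:vx, 12:tri, 13:tri, 14:tri, 15:tri
edges: (8,1,c); (8,2,c); (8,2,ck); (8,5,c); (12,6,c); (12,9,c); (12,11,c); (13,1,c); (13,9,c); (13,10,c); (14,2,c); (14,10,c); (14,11,c); (15,9,c); (15,10,c); (15,11,c)


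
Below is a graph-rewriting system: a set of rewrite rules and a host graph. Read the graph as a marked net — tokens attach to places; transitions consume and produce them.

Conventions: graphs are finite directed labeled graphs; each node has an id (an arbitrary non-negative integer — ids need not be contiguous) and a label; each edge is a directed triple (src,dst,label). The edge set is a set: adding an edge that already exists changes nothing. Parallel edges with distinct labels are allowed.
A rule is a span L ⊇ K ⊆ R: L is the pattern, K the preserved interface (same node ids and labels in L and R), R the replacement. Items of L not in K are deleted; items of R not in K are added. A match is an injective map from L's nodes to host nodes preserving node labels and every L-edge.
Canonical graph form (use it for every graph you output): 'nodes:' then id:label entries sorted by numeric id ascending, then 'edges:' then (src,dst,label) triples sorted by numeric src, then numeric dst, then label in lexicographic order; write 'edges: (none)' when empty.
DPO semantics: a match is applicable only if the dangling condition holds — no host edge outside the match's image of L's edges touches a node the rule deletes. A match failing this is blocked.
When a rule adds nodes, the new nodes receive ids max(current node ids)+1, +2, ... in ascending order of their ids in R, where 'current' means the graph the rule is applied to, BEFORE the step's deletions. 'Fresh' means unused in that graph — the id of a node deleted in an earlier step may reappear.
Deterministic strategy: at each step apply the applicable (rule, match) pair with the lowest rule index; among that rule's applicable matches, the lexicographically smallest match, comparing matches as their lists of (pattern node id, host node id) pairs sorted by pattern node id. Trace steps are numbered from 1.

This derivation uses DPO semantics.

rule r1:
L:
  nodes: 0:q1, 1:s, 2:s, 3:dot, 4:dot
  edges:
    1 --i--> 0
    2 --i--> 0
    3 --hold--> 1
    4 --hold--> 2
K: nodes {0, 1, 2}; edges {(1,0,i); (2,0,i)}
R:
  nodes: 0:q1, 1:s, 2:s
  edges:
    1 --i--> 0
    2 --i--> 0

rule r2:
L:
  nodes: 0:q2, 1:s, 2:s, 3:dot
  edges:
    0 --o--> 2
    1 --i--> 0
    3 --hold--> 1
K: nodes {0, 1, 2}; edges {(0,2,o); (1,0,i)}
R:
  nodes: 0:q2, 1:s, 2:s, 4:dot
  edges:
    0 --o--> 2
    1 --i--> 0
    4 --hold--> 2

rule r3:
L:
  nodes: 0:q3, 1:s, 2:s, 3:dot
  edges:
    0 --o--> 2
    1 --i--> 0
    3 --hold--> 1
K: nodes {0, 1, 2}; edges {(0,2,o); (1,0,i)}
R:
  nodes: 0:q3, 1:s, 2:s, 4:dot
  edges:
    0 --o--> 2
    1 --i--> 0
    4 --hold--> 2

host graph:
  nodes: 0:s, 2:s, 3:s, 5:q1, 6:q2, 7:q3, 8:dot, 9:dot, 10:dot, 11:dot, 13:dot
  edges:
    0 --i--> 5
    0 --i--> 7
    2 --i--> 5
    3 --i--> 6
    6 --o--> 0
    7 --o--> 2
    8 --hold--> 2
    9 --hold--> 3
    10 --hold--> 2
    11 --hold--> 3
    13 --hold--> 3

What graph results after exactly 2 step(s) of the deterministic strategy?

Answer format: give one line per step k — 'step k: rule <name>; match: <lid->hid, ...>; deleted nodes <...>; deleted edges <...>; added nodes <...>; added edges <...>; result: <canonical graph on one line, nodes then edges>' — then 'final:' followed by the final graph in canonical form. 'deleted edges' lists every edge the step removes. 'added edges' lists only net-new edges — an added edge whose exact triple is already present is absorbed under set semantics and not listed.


step 1: rule r2; match: 0->6, 1->3, 2->0, 3->9; deleted nodes 9; deleted edges (9,3,hold); added nodes 14; added edges (14,0,hold); result: nodes: 0:s, 2:s, 3:s, 5:q1, 6:q2, 7:q3, 8:dot, 10:dot, 11:dot, 13:dot, 14:dot edges: (0,5,i); (0,7,i); (2,5,i); (3,6,i); (6,0,o); (7,2,o); (8,2,hold); (10,2,hold); (11,3,hold); (13,3,hold); (14,0,hold)
step 2: rule r1; match: 0->5, 1->0, 2->2, 3->14, 4->8; deleted nodes 8, 14; deleted edges (8,2,hold); (14,0,hold); added nodes (none); added edges (none); result: nodes: 0:s, 2:s, 3:s, 5:q1, 6:q2, 7:q3, 10:dot, 11:dot, 13:dot edges: (0,5,i); (0,7,i); (2,5,i); (3,6,i); (6,0,o); (7,2,o); (10,2,hold); (11,3,hold); (13,3,hold)
final:
nodes: 0:s, 2:s, 3:s, 5:q1, 6:q2, 7:q3, 10:dot, 11:dot, 13:dot
edges: (0,5,i); (0,7,i); (2,5,i); (3,6,i); (6,0,o); (7,2,o); (10,2,hold); (11,3,hold); (13,3,hold)


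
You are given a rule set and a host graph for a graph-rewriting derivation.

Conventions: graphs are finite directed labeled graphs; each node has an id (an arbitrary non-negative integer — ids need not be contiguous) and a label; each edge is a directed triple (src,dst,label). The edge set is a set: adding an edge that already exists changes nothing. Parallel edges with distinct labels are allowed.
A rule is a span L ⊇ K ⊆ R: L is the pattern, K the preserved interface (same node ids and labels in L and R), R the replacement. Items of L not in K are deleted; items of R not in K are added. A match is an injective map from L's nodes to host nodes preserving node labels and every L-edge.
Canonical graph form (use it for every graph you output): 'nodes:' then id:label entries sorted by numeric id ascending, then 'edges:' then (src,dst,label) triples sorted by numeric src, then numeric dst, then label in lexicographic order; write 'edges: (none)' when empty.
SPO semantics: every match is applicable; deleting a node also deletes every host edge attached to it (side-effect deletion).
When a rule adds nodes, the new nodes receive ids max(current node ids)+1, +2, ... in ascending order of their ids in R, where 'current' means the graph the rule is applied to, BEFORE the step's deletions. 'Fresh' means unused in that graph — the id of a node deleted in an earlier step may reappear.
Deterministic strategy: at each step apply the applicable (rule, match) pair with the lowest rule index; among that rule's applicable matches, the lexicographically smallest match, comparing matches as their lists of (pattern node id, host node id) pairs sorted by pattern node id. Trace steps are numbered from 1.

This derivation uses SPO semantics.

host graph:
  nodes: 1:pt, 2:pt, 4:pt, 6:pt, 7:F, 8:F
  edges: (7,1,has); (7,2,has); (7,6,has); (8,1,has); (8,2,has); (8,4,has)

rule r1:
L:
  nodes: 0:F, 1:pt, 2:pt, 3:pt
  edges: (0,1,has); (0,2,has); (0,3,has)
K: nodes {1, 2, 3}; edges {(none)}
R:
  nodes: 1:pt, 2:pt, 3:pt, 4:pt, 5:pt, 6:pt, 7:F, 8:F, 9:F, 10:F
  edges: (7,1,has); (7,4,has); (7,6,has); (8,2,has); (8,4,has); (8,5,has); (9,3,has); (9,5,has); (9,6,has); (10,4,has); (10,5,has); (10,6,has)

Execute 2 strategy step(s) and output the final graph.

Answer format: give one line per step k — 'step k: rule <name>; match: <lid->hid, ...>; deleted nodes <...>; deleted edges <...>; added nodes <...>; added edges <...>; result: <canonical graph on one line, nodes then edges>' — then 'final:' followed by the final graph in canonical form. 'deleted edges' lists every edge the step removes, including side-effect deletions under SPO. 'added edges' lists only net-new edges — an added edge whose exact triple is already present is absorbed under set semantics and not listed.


step 1: rule r1; match: 0->7, 1->1, 2->2, 3->6; deleted nodes 7; deleted edges (7,1,has); (7,2,has); (7,6,has); added nodes 9, 10, 11, 12, 13, 14, 15; added edges (12,1,has); (12,9,has); (12,11,has); (13,2,has); (13,9,has); (13,10,has); (14,6,has); (14,10,has); (14,11,has); (15,9,has); (15,10,has); (15,11,has); result: nodes: 1:pt, 2:pt, 4:pt, 6:pt, 8:F, 9:pt, 10:pt, 11:pt, 12:F, 13:F, 14:F, 15:F edges: (8,1,has); (8,2,has); (8,4,has); (12,1,has); (12,9,has); (12,11,has); (13,2,has); (13,9,has); (13,10,has); (14,6,has); (14,10,has); (14,11,has); (15,9,has); (15,10,has); (15,11,has)
step 2: rule r1; match: 0->8, 1->1, 2->2, 3->4; deleted nodes 8; deleted edges (8,1,has); (8,2,has); (8,4,has); added nodes 16, 17, 18, 19, 20, 21, 22; added edges (19,1,has); (19,16,has); (19,18,has); (20,2,has); (20,16,has); (20,17,has); (21,4,has); (21,17,has); (21,18,has); (22,16,has); (22,17,has); (22,18,has); result: nodes: 1:pt, 2:pt, 4:pt, 6:pt, 9:pt, 10:pt, 11:pt, 12:F, 13:F, 14:F, 15:F, 16:pt, 17:pt, 18:pt, 19:F, 20:F, 21:F, 22:F edges: (12,1,has); (12,9,has); (12,11,has); (13,2,has); (13,9,has); (13,10,has); (14,6,has); (14,10,has); (14,11,has); (15,9,has); (15,10,has); (15,11,has); (19,1,has); (19,16,has); (19,18,has); (20,2,has); (20,16,has); (20,17,has); (21,4,has); (21,17,has); (21,18,has); (22,16,has); (22,17,has); (22,18,has)
final:
nodes: 1:pt, 2:pt, 4:pt, 6:pt, 9:pt, 10:pt, 11:pt, 12:F, 13:F, 14:F, 15:F, 16:pt, 17:pt, 18:pt, 19:F, 20:F, 21:F, 22:F
edges: (12,1,has); (12,9,has); (12,11,has); (13,2,has); (13,9,has); (13,10,has); (14,6,has); (14,10,has); (14,11,has); (15,9,has); (15,10,has); (15,11,has); (19,1,has); (19,16,has); (19,18,has); (20,2,has); (20,16,has); (20,17,has); (21,4,has); (21,17,has); (21,18,has); (22,16,has); (22,17,has); (22,18,has)


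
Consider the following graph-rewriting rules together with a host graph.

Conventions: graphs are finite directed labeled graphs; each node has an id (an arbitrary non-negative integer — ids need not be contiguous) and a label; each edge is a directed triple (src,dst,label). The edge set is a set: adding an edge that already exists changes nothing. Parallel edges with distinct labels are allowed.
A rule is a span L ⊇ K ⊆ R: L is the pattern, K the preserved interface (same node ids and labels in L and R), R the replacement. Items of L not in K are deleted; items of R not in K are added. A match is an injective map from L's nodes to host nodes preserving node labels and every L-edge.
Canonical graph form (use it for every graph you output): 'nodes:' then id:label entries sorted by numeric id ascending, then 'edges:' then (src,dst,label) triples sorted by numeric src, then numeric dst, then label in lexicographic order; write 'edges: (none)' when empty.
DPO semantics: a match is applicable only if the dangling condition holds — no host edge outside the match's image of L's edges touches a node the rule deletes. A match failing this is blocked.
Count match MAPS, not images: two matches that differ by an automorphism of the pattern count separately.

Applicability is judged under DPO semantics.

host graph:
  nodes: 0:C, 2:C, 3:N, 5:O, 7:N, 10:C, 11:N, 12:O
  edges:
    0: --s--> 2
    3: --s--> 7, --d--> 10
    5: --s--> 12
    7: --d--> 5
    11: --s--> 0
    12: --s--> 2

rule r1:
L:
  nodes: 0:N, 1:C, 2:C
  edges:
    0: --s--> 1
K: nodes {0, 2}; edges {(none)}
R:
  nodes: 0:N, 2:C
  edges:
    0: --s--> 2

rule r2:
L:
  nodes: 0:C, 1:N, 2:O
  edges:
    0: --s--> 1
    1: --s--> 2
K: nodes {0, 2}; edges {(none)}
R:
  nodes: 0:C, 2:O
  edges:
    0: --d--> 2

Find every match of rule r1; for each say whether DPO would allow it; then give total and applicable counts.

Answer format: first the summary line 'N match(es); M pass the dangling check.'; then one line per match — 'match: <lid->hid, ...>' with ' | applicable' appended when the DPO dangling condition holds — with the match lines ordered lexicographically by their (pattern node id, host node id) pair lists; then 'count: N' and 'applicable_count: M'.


2 match(es); 0 pass the dangling check.
match: 0->11, 1->0, 2->2
match: 0->11, 1->0, 2->10
count: 2
applicable_count: 0


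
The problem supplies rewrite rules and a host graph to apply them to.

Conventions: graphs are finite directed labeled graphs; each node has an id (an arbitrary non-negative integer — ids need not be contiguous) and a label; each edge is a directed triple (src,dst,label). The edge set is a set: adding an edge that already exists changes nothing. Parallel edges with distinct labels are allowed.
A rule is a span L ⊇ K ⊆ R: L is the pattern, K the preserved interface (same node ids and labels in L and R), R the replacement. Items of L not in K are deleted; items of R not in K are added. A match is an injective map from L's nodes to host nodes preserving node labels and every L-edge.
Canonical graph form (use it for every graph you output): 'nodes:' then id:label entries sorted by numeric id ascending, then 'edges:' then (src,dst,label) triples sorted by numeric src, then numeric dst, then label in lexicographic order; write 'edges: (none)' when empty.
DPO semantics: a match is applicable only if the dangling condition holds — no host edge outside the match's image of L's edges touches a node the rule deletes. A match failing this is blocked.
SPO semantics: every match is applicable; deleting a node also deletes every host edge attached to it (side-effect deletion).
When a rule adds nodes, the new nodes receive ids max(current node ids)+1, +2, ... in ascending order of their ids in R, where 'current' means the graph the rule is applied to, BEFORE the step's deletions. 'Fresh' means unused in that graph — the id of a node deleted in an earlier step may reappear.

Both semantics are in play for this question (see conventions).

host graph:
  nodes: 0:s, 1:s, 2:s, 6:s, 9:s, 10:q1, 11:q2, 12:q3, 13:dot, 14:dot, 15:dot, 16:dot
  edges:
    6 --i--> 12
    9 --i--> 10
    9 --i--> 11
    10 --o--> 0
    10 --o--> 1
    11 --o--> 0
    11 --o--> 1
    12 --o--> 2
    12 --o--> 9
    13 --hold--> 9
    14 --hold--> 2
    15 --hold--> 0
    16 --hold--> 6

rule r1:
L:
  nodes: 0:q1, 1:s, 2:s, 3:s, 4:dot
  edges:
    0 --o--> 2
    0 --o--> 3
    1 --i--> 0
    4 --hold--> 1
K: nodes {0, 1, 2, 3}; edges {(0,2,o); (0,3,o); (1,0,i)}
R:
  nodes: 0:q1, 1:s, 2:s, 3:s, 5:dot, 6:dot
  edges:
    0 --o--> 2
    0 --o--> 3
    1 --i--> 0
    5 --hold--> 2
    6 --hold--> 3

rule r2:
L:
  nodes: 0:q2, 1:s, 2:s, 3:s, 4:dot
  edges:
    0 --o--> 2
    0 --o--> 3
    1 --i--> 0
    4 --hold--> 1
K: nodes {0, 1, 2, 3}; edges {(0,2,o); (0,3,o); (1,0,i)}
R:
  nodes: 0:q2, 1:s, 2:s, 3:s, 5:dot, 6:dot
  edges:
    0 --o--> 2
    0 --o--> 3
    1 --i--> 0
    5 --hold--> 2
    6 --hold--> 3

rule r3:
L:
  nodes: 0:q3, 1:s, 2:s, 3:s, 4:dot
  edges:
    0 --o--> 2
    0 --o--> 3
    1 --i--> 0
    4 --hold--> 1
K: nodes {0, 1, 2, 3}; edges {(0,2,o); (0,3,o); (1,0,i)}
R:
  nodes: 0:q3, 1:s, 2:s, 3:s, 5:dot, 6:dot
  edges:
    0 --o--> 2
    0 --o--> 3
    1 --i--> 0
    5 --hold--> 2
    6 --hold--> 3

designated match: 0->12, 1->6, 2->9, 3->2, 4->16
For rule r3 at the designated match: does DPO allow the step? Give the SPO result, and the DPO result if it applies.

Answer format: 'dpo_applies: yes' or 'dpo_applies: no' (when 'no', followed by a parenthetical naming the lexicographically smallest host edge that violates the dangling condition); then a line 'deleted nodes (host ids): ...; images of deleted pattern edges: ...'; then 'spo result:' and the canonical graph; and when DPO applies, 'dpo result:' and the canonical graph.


dpo_applies: yes
deleted nodes (host ids): 16; images of deleted pattern edges: (16,6,hold)
spo result:
nodes: 0:s, 1:s, 2:s, 6:s, 9:s, 10:q1, 11:q2, 12:q3, 13:dot, 14:dot, 15:dot, 17:dot, 18:dot
edges: (6,12,i); (9,10,i); (9,11,i); (10,0,o); (10,1,o); (11,0,o); (11,1,o); (12,2,o); (12,9,o); (13,9,hold); (14,2,hold); (15,0,hold); (17,9,hold); (18,2,hold)
dpo result:
nodes: 0:s, 1:s, 2:s, 6:s, 9:s, 10:q1, 11:q2, 12:q3, 13:dot, 14:dot, 15:dot, 17:dot, 18:dot
edges: (6,12,i); (9,10,i); (9,11,i); (10,0,o); (10,1,o); (11,0,o); (11,1,o); (12,2,o); (12,9,o); (13,9,hold); (14,2,hold); (15,0,hold); (17,9,hold); (18,2,hold)
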